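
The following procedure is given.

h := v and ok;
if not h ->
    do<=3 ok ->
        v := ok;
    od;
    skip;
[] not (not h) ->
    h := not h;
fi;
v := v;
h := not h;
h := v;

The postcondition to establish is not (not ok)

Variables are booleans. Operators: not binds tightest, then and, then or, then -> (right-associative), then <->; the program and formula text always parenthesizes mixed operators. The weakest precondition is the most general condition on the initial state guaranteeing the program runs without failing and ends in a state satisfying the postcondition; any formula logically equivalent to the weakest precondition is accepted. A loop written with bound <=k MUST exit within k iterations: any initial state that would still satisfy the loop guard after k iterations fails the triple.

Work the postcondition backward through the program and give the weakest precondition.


Working backward. After the program, the postcondition not (not ok) must hold; in canonical form it is ok.
Before h := v: ok
Before h := not h: ok
Before v := v: ok
Then branch requires (ok -> ((ok -> ((not ok) and ((not ok) -> ok))) and ((not ok) -> ok))) and ((not ok) -> ok); else branch requires ok.
Before the if: ((not h) -> ((ok -> ((ok -> ((not ok) and ((not ok) -> ok))) and ((not ok) -> ok))) and ((not ok) -> ok))) and (h -> ok)
Before h := v and ok: ((not (v and ok)) -> ((ok -> ((ok -> ((not ok) and ((not ok) -> ok))) and ((not ok) -> ok))) and ((not ok) -> ok))) and ((v and ok) -> ok)
Answer: WP = ((not (v and ok)) -> ((ok -> ((ok -> ((not ok) and ((not ok) -> ok))) and ((not ok) -> ok))) and ((not ok) -> ok))) and ((v and ok) -> ok)


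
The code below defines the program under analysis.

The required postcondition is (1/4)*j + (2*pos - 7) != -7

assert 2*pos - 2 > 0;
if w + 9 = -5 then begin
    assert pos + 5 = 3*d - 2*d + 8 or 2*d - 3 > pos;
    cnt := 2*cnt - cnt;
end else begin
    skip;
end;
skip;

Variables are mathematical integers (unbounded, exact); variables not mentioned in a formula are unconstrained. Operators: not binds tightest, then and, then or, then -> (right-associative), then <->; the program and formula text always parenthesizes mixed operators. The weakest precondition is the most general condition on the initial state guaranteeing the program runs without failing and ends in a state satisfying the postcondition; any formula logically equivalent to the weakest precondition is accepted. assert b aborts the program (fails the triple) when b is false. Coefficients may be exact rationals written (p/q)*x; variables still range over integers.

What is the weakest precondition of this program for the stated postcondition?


Working backward. After the program, the postcondition (1/4)*j + (2*pos - 7) != -7 must hold; in canonical form it is (1/4)*j + 2*pos != 0.
Before skip: (1/4)*j + 2*pos != 0
Then branch requires (pos = d + 3 or 2*d > pos + 3) and (1/4)*j + 2*pos != 0; else branch requires (1/4)*j + 2*pos != 0.
Before the if: (w = -14 -> ((pos = d + 3 or 2*d > pos + 3) and (1/4)*j + 2*pos != 0)) and ((not (w = -14)) -> (1/4)*j + 2*pos != 0)
Before assert 2*pos - 2 > 0: 2*pos > 2 and (w = -14 -> ((pos = d + 3 or 2*d > pos + 3) and (1/4)*j + 2*pos != 0)) and ((not (w = -14)) -> (1/4)*j + 2*pos != 0)
Answer: WP = 2*pos > 2 and (w = -14 -> ((pos = d + 3 or 2*d > pos + 3) and (1/4)*j + 2*pos != 0)) and ((not (w = -14)) -> (1/4)*j + 2*pos != 0)


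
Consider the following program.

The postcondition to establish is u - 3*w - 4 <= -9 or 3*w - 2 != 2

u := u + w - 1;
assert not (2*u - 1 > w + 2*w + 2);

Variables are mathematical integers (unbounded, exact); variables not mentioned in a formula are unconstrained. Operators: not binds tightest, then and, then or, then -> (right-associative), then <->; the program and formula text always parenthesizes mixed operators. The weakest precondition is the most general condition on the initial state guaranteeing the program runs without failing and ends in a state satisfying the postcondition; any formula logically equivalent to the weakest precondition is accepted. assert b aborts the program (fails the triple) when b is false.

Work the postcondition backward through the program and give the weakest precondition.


Working backward. After the program, the postcondition u - 3*w - 4 <= -9 or 3*w - 2 != 2 must hold; in canonical form it is u <= 3*w - 5 or 3*w != 4.
Before assert not (2*u - 1 > w + 2*w + 2): (not (2*u > 3*w + 3)) and (u <= 3*w - 5 or 3*w != 4)
Before u := u + w - 1: (not (2*u > w + 5)) and (u <= 2*w - 4 or 3*w != 4)
Answer: WP = (not (2*u > w + 5)) and (u <= 2*w - 4 or 3*w != 4)


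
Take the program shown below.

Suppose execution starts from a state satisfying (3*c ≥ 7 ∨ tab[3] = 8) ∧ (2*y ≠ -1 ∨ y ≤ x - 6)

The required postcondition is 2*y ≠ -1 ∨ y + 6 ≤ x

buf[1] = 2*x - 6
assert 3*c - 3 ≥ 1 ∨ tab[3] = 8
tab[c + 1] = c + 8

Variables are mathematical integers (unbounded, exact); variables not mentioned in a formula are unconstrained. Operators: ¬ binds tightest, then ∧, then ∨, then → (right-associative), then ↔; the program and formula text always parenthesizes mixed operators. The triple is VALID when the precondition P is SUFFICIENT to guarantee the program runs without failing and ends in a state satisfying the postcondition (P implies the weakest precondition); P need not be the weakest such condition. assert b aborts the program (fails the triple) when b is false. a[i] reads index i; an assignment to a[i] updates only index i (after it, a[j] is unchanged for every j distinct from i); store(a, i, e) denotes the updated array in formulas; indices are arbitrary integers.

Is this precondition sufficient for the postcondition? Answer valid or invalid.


Working backward. After the program, the postcondition 2*y ≠ -1 ∨ y + 6 ≤ x must hold; in canonical form it is 2*y ≠ -1 ∨ y ≤ x - 6.
Before tab[c + 1] := c + 8: 2*y ≠ -1 ∨ y ≤ x - 6
Before assert 3*c - 3 ≥ 1 ∨ tab[3] = 8: (3*c ≥ 4 ∨ tab[3] = 8) ∧ (2*y ≠ -1 ∨ y ≤ x - 6)
Before buf[1] := 2*x - 6: (3*c ≥ 4 ∨ tab[3] = 8) ∧ (2*y ≠ -1 ∨ y ≤ x - 6)
The weakest precondition is (3*c ≥ 4 ∨ tab[3] = 8) ∧ (2*y ≠ -1 ∨ y ≤ x - 6).
Check whether (3*c ≥ 7 ∨ tab[3] = 8) ∧ (2*y ≠ -1 ∨ y ≤ x - 6) implies it.
Every state satisfying the precondition satisfies the weakest precondition: the implication holds.
Answer: valid


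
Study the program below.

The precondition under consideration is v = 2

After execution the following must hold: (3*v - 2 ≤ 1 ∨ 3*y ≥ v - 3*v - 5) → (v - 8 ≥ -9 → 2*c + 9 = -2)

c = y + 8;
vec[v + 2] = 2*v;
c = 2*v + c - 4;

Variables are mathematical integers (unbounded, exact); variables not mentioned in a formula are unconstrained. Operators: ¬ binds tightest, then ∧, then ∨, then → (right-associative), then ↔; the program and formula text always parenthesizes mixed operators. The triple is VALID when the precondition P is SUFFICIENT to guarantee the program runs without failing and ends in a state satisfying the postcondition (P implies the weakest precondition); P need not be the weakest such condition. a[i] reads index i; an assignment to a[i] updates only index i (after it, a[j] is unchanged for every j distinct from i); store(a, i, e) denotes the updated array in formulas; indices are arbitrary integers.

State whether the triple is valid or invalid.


Working backward. After the program, the postcondition (3*v - 2 ≤ 1 ∨ 3*y ≥ v - 3*v - 5) → (v - 8 ≥ -9 → 2*c + 9 = -2) must hold; in canonical form it is (3*v ≤ 3 ∨ 2*v + 3*y ≥ -5) → (v ≥ -1 → 2*c = -11).
Before c := 2*v + c - 4: (3*v ≤ 3 ∨ 2*v + 3*y ≥ -5) → (v ≥ -1 → 2*c + 4*v = -3)
Before vec[v + 2] := 2*v: (3*v ≤ 3 ∨ 2*v + 3*y ≥ -5) → (v ≥ -1 → 2*c + 4*v = -3)
Before c := y + 8: (3*v ≤ 3 ∨ 2*v + 3*y ≥ -5) → (v ≥ -1 → 4*v + 2*y = -19)
The weakest precondition is (3*v ≤ 3 ∨ 2*v + 3*y ≥ -5) → (v ≥ -1 → 4*v + 2*y = -19).
Check whether v = 2 implies it.
Countermodel: at the initial state v = 2, y = -3, the precondition holds but the weakest precondition fails.
Answer: invalid


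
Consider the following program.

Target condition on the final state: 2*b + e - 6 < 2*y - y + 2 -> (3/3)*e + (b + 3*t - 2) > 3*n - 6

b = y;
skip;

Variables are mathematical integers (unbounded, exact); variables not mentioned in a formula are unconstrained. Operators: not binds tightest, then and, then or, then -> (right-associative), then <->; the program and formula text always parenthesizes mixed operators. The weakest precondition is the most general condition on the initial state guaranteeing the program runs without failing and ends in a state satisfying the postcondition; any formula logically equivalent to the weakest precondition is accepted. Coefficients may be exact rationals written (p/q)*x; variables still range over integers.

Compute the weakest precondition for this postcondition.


Working backward. After the program, the postcondition 2*b + e - 6 < 2*y - y + 2 -> (3/3)*e + (b + 3*t - 2) > 3*n - 6 must hold; in canonical form it is 2*b + e < y + 8 -> b + e + 3*t > 3*n - 4.
Before skip: 2*b + e < y + 8 -> b + e + 3*t > 3*n - 4
Before b := y: e + y < 8 -> e + 3*t + y > 3*n - 4
Answer: WP = e + y < 8 -> e + 3*t + y > 3*n - 4


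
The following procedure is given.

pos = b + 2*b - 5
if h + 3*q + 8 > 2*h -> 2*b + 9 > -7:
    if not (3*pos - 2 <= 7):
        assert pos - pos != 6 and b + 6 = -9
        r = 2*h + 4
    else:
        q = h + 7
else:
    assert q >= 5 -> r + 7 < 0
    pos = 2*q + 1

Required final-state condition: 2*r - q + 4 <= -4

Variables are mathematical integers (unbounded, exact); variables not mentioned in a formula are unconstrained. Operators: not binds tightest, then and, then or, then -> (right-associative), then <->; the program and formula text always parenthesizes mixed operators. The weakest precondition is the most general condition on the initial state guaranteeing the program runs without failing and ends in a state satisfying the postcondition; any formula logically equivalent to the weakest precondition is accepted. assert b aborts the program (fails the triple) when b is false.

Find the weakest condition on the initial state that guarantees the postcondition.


Working backward. After the program, the postcondition 2*r - q + 4 <= -4 must hold; in canonical form it is 2*r <= q - 8.
Then branch requires ((not (3*pos <= 9)) -> (b = -15 and 4*h <= q - 16)) and (3*pos <= 9 -> 2*r <= h - 1); else branch requires (q >= 5 -> r < -7) and 2*r <= q - 8.
Before the if: ((3*q > h - 8 -> 2*b > -16) -> (((not (3*pos <= 9)) -> (b = -15 and 4*h <= q - 16)) and (3*pos <= 9 -> 2*r <= h - 1))) and ((not (3*q > h - 8 -> 2*b > -16)) -> ((q >= 5 -> r < -7) and 2*r <= q - 8))
Before pos := b + 2*b - 5: ((3*q > h - 8 -> 2*b > -16) -> (((not (9*b <= 24)) -> (b = -15 and 4*h <= q - 16)) and (9*b <= 24 -> 2*r <= h - 1))) and ((not (3*q > h - 8 -> 2*b > -16)) -> ((q >= 5 -> r < -7) and 2*r <= q - 8))
Answer: WP = ((3*q > h - 8 -> 2*b > -16) -> (((not (9*b <= 24)) -> (b = -15 and 4*h <= q - 16)) and (9*b <= 24 -> 2*r <= h - 1))) and ((not (3*q > h - 8 -> 2*b > -16)) -> ((q >= 5 -> r < -7) and 2*r <= q - 8))


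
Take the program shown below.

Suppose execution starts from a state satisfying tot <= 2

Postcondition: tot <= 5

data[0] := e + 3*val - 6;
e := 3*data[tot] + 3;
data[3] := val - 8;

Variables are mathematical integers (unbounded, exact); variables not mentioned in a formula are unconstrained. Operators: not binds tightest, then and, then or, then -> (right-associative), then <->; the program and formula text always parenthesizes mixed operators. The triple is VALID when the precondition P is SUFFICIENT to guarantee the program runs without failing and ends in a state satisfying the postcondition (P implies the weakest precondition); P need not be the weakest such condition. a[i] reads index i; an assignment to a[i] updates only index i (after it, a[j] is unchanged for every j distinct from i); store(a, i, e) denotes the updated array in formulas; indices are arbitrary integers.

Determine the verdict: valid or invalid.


Working backward. After the program, tot <= 5 must hold.
Before data[3] := val - 8: tot <= 5
Before e := 3*data[tot] + 3: tot <= 5
Before data[0] := e + 3*val - 6: tot <= 5
The weakest precondition is tot <= 5.
Check whether tot <= 2 implies it.
Every state satisfying the precondition satisfies the weakest precondition: the implication holds.
Answer: valid


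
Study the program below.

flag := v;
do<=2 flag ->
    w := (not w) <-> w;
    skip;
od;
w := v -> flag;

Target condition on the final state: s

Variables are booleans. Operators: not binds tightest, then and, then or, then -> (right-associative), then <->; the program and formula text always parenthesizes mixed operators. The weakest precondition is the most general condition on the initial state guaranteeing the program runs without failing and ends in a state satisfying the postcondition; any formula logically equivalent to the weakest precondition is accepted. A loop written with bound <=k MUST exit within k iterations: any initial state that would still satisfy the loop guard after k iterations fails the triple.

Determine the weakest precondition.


Working backward. After the program, s must hold.
Before w := v -> flag: s
Before the loop (bound <=2), unroll the exhaustion recursion (WP_0 = exit-now case; WP_j = one more guarded iteration, up to j = 2):
  WP_0: (not flag) and s
  WP_1: (flag -> ((not flag) and s)) and ((not flag) -> s)
  WP_2: (flag -> ((flag -> ((not flag) and s)) and ((not flag) -> s))) and ((not flag) -> s)
So before the loop: (flag -> ((flag -> ((not flag) and s)) and ((not flag) -> s))) and ((not flag) -> s)
Before flag := v: (v -> ((v -> ((not v) and s)) and ((not v) -> s))) and ((not v) -> s)
Answer: WP = (v -> ((v -> ((not v) and s)) and ((not v) -> s))) and ((not v) -> s)


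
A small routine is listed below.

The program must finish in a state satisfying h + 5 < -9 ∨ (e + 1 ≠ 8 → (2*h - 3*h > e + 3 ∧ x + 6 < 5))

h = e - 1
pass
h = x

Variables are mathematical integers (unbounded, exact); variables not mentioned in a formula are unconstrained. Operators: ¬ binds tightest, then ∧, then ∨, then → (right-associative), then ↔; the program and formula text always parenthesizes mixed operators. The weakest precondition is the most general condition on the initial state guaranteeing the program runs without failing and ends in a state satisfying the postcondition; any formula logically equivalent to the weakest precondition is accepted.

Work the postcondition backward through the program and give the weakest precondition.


Working backward. After the program, the postcondition h + 5 < -9 ∨ (e + 1 ≠ 8 → (2*h - 3*h > e + 3 ∧ x + 6 < 5)) must hold; in canonical form it is h < -14 ∨ (e ≠ 7 → (e + h < -3 ∧ x < -1)).
Before h := x: x < -14 ∨ (e ≠ 7 → (e + x < -3 ∧ x < -1))
Before skip: x < -14 ∨ (e ≠ 7 → (e + x < -3 ∧ x < -1))
Before h := e - 1: x < -14 ∨ (e ≠ 7 → (e + x < -3 ∧ x < -1))
Answer: WP = x < -14 ∨ (e ≠ 7 → (e + x < -3 ∧ x < -1))


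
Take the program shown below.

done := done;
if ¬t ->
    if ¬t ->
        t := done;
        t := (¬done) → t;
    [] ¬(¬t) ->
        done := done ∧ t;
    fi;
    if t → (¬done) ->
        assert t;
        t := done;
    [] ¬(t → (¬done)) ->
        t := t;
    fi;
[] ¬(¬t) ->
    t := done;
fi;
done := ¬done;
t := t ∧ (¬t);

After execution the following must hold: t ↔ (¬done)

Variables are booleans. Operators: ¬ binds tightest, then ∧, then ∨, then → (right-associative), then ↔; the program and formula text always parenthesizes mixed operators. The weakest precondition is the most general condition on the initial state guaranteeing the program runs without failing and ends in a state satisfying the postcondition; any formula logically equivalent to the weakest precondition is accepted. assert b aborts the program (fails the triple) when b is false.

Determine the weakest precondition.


Working backward. After the program, t ↔ (¬done) must hold.
Before t := t ∧ (¬t): done
Before done := ¬done: ¬done
Then branch requires ((¬t) → (((((¬done) → done) → (¬done)) → (((¬done) → done) ∧ (¬done))) ∧ ((¬(((¬done) → done) → (¬done))) → (¬done)))) ∧ (t → (((t → (¬(done ∧ t))) → (t ∧ (¬(done ∧ t)))) ∧ ((¬(t → (¬(done ∧ t)))) → (¬(done ∧ t))))); else branch requires ¬done.
Before the if: ((¬t) → (((¬t) → (((((¬done) → done) → (¬done)) → (((¬done) → done) ∧ (¬done))) ∧ ((¬(((¬done) → done) → (¬done))) → (¬done)))) ∧ (t → (((t → (¬(done ∧ t))) → (t ∧ (¬(done ∧ t)))) ∧ ((¬(t → (¬(done ∧ t)))) → (¬(done ∧ t))))))) ∧ (t → (¬done))
Before done := done: ((¬t) → (((¬t) → (((((¬done) → done) → (¬done)) → (((¬done) → done) ∧ (¬done))) ∧ ((¬(((¬done) → done) → (¬done))) → (¬done)))) ∧ (t → (((t → (¬(done ∧ t))) → (t ∧ (¬(done ∧ t)))) ∧ ((¬(t → (¬(done ∧ t)))) → (¬(done ∧ t))))))) ∧ (t → (¬done))
Answer: WP = ((¬t) → (((¬t) → (((((¬done) → done) → (¬done)) → (((¬done) → done) ∧ (¬done))) ∧ ((¬(((¬done) → done) → (¬done))) → (¬done)))) ∧ (t → (((t → (¬(done ∧ t))) → (t ∧ (¬(done ∧ t)))) ∧ ((¬(t → (¬(done ∧ t)))) → (¬(done ∧ t))))))) ∧ (t → (¬done))


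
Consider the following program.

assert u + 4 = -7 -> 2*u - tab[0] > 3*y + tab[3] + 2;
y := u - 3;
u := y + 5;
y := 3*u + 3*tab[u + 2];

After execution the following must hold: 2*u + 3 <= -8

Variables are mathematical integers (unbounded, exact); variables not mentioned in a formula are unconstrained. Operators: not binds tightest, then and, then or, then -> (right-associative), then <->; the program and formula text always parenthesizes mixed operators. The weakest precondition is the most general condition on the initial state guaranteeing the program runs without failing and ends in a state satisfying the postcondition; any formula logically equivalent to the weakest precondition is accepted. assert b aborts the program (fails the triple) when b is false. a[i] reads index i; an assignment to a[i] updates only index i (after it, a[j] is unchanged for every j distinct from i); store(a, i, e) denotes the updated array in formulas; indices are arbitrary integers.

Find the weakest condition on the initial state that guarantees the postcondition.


Working backward. After the program, the postcondition 2*u + 3 <= -8 must hold; in canonical form it is 2*u <= -11.
Before y := 3*u + 3*tab[u + 2]: 2*u <= -11
Before u := y + 5: 2*y <= -21
Before y := u - 3: 2*u <= -15
Before assert u + 4 = -7 -> 2*u - tab[0] > 3*y + tab[3] + 2: (u = -11 -> 2*u > tab[0] + tab[3] + 3*y + 2) and 2*u <= -15
Answer: WP = (u = -11 -> 2*u > tab[0] + tab[3] + 3*y + 2) and 2*u <= -15


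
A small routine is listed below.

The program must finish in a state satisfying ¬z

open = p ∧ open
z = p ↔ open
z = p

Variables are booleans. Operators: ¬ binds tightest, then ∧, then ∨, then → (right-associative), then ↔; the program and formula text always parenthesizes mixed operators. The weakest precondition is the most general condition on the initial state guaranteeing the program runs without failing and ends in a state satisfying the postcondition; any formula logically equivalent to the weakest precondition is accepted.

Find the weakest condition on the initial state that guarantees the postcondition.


Working backward. After the program, ¬z must hold.
Before z := p: ¬p
Before z := p ↔ open: ¬p
Before open := p ∧ open: ¬p
Answer: WP = ¬p


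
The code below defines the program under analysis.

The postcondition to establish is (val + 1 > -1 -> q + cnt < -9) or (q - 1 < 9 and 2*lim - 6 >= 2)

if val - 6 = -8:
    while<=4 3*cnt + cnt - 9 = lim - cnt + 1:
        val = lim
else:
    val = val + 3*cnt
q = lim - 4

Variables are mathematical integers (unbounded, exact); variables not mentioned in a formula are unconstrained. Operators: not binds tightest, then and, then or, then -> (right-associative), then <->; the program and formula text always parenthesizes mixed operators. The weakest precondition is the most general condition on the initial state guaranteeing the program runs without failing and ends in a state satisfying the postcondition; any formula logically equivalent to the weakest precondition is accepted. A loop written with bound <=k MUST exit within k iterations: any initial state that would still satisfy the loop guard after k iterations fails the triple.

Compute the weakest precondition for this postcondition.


Working backward. After the program, the postcondition (val + 1 > -1 -> q + cnt < -9) or (q - 1 < 9 and 2*lim - 6 >= 2) must hold; in canonical form it is (val > -2 -> cnt + q < -9) or (q < 10 and 2*lim >= 8).
Before q := lim - 4: (val > -2 -> cnt + lim < -5) or (lim < 14 and 2*lim >= 8)
Then branch requires (5*cnt = lim + 10 -> ((5*cnt = lim + 10 -> ((5*cnt = lim + 10 -> ((5*cnt = lim + 10 -> ((not (5*cnt = lim + 10)) and ((lim > -2 -> cnt + lim < -5) or (lim < 14 and 2*lim >= 8)))) and ((not (5*cnt = lim + 10)) -> ((lim > -2 -> cnt + lim < -5) or (lim < 14 and 2*lim >= 8))))) and ((not (5*cnt = lim + 10)) -> ((lim > -2 -> cnt + lim < -5) or (lim < 14 and 2*lim >= 8))))) and ((not (5*cnt = lim + 10)) -> ((lim > -2 -> cnt + lim < -5) or (lim < 14 and 2*lim >= 8))))) and ((not (5*cnt = lim + 10)) -> ((val > -2 -> cnt + lim < -5) or (lim < 14 and 2*lim >= 8))); else branch requires (3*cnt + val > -2 -> cnt + lim < -5) or (lim < 14 and 2*lim >= 8).
Before the if: (val = -2 -> ((5*cnt = lim + 10 -> ((5*cnt = lim + 10 -> ((5*cnt = lim + 10 -> ((5*cnt = lim + 10 -> ((not (5*cnt = lim + 10)) and ((lim > -2 -> cnt + lim < -5) or (lim < 14 and 2*lim >= 8)))) and ((not (5*cnt = lim + 10)) -> ((lim > -2 -> cnt + lim < -5) or (lim < 14 and 2*lim >= 8))))) and ((not (5*cnt = lim + 10)) -> ((lim > -2 -> cnt + lim < -5) or (lim < 14 and 2*lim >= 8))))) and ((not (5*cnt = lim + 10)) -> ((lim > -2 -> cnt + lim < -5) or (lim < 14 and 2*lim >= 8))))) and ((not (5*cnt = lim + 10)) -> ((val > -2 -> cnt + lim < -5) or (lim < 14 and 2*lim >= 8))))) and ((not (val = -2)) -> ((3*cnt + val > -2 -> cnt + lim < -5) or (lim < 14 and 2*lim >= 8)))
Answer: WP = (val = -2 -> ((5*cnt = lim + 10 -> ((5*cnt = lim + 10 -> ((5*cnt = lim + 10 -> ((5*cnt = lim + 10 -> ((not (5*cnt = lim + 10)) and ((lim > -2 -> cnt + lim < -5) or (lim < 14 and 2*lim >= 8)))) and ((not (5*cnt = lim + 10)) -> ((lim > -2 -> cnt + lim < -5) or (lim < 14 and 2*lim >= 8))))) and ((not (5*cnt = lim + 10)) -> ((lim > -2 -> cnt + lim < -5) or (lim < 14 and 2*lim >= 8))))) and ((not (5*cnt = lim + 10)) -> ((lim > -2 -> cnt + lim < -5) or (lim < 14 and 2*lim >= 8))))) and ((not (5*cnt = lim + 10)) -> ((val > -2 -> cnt + lim < -5) or (lim < 14 and 2*lim >= 8))))) and ((not (val = -2)) -> ((3*cnt + val > -2 -> cnt + lim < -5) or (lim < 14 and 2*lim >= 8)))


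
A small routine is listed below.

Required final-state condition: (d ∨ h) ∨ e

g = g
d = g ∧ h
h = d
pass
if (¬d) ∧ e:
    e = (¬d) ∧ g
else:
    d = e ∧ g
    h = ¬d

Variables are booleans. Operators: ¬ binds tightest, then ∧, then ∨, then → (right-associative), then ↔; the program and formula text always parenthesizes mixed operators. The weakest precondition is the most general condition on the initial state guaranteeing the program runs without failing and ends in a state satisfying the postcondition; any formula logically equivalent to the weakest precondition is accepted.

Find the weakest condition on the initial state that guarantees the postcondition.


Working backward. After the program, the postcondition (d ∨ h) ∨ e must hold; in canonical form it is d ∨ h ∨ e.
Then branch requires d ∨ h ∨ ((¬d) ∧ g); else branch requires true.
Before the if: ((¬d) ∧ e) → (d ∨ h ∨ ((¬d) ∧ g))
Before skip: ((¬d) ∧ e) → (d ∨ h ∨ ((¬d) ∧ g))
Before h := d: ((¬d) ∧ e) → (d ∨ ((¬d) ∧ g))
Before d := g ∧ h: ((¬(g ∧ h)) ∧ e) → ((g ∧ h) ∨ ((¬(g ∧ h)) ∧ g))
Before g := g: ((¬(g ∧ h)) ∧ e) → ((g ∧ h) ∨ ((¬(g ∧ h)) ∧ g))
Answer: WP = ((¬(g ∧ h)) ∧ e) → ((g ∧ h) ∨ ((¬(g ∧ h)) ∧ g))


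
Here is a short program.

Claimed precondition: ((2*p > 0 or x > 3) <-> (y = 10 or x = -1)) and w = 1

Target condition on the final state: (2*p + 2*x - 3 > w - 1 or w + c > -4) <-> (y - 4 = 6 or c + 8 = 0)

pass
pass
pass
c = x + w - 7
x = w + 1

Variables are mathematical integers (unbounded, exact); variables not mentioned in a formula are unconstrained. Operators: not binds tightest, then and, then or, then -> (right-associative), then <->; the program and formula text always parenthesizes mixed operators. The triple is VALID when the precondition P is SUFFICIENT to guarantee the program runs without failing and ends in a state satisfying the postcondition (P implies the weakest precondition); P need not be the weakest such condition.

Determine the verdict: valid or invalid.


Working backward. After the program, the postcondition (2*p + 2*x - 3 > w - 1 or w + c > -4) <-> (y - 4 = 6 or c + 8 = 0) must hold; in canonical form it is (2*p + 2*x > w + 2 or c + w > -4) <-> (y = 10 or c = -8).
Before x := w + 1: (2*p + w > 0 or c + w > -4) <-> (y = 10 or c = -8)
Before c := x + w - 7: (2*p + w > 0 or 2*w + x > 3) <-> (y = 10 or w + x = -1)
Before skip: (2*p + w > 0 or 2*w + x > 3) <-> (y = 10 or w + x = -1)
Before skip: (2*p + w > 0 or 2*w + x > 3) <-> (y = 10 or w + x = -1)
Before skip: (2*p + w > 0 or 2*w + x > 3) <-> (y = 10 or w + x = -1)
The weakest precondition is (2*p + w > 0 or 2*w + x > 3) <-> (y = 10 or w + x = -1).
Check whether ((2*p > 0 or x > 3) <-> (y = 10 or x = -1)) and w = 1 implies it.
Countermodel: at the initial state p = -1, w = 1, x = -2, y = 11, the precondition holds but the weakest precondition fails.
Answer: invalid


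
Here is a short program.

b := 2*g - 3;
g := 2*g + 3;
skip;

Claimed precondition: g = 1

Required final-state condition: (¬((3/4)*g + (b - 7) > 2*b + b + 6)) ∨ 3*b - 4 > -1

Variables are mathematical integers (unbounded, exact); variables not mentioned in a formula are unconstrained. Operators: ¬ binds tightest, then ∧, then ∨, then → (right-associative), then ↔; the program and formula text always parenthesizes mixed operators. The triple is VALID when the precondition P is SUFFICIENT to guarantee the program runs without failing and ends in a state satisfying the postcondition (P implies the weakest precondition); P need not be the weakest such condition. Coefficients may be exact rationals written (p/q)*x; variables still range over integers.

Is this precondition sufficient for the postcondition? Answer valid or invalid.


Working backward. After the program, the postcondition (¬((3/4)*g + (b - 7) > 2*b + b + 6)) ∨ 3*b - 4 > -1 must hold; in canonical form it is (¬((3/4)*g > 2*b + 13)) ∨ 3*b > 3.
Before skip: (¬((3/4)*g > 2*b + 13)) ∨ 3*b > 3
Before g := 2*g + 3: (¬((3/2)*g > 2*b + 43/4)) ∨ 3*b > 3
Before b := 2*g - 3: (¬((5/2)*g < -19/4)) ∨ 6*g > 12
The weakest precondition is (¬((5/2)*g < -19/4)) ∨ 6*g > 12.
Check whether g = 1 implies it.
Every state satisfying the precondition satisfies the weakest precondition: the implication holds.
Answer: valid


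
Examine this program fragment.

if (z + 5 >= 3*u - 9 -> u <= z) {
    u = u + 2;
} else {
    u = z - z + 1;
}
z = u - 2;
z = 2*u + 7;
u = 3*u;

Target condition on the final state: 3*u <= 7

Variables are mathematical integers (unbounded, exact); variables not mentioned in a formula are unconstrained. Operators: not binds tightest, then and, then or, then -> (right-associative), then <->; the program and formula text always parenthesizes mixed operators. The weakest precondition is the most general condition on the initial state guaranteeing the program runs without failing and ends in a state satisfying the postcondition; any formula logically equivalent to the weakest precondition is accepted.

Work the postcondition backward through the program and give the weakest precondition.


Working backward. After the program, 3*u <= 7 must hold.
Before u := 3*u: 9*u <= 7
Before z := 2*u + 7: 9*u <= 7
Before z := u - 2: 9*u <= 7
Then branch requires 9*u <= -11; else branch requires false.
Before the if: ((z >= 3*u - 14 -> u <= z) -> 9*u <= -11) and (z >= 3*u - 14 -> u <= z)
Answer: WP = ((z >= 3*u - 14 -> u <= z) -> 9*u <= -11) and (z >= 3*u - 14 -> u <= z)


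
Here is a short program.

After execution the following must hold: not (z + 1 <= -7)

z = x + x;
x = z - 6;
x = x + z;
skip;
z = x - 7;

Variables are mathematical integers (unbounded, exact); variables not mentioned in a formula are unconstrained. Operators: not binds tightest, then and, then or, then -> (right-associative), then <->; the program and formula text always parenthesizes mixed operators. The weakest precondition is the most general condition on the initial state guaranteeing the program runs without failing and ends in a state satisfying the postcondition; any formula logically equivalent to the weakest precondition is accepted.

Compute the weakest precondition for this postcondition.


Working backward. After the program, the postcondition not (z + 1 <= -7) must hold; in canonical form it is not (z <= -8).
Before z := x - 7: not (x <= -1)
Before skip: not (x <= -1)
Before x := x + z: not (x + z <= -1)
Before x := z - 6: not (2*z <= 5)
Before z := x + x: not (4*x <= 5)
Answer: WP = not (4*x <= 5)


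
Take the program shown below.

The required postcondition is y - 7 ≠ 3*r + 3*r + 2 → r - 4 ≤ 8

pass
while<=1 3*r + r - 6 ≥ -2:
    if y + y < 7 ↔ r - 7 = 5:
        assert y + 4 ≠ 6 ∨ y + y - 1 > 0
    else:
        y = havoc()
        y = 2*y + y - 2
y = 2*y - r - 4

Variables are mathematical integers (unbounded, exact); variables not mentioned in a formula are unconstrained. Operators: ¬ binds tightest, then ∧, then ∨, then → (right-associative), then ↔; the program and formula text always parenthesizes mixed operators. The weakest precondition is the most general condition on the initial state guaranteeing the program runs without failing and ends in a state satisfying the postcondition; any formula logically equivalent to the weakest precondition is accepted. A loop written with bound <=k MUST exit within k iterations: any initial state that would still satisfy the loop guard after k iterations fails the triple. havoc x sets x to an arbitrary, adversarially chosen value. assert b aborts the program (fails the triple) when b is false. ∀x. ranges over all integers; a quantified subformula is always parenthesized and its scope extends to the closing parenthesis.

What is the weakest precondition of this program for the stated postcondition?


Working backward. After the program, the postcondition y - 7 ≠ 3*r + 3*r + 2 → r - 4 ≤ 8 must hold; in canonical form it is y ≠ 6*r + 9 → r ≤ 12.
Before y := 2*y - r - 4: 2*y ≠ 7*r + 13 → r ≤ 12
Before the loop (bound <=1), unroll the exhaustion recursion (WP_0 = exit-now case; WP_j = one more guarded iteration, up to j = 1):
  WP_0: (¬(4*r ≥ 4)) ∧ (2*y ≠ 7*r + 13 → r ≤ 12)
  WP_1: (4*r ≥ 4 → (((2*y < 7 ↔ r = 12) → ((y ≠ 2 ∨ 2*y > 1) ∧ (¬(4*r ≥ 4)) ∧ (2*y ≠ 7*r + 13 → r ≤ 12))) ∧ ((¬(2*y < 7 ↔ r = 12)) → (∀y_1. ((¬(4*r ≥ 4)) ∧ (6*y_1 ≠ 7*r + 17 → r ≤ 12)))))) ∧ ((¬(4*r ≥ 4)) → (2*y ≠ 7*r + 13 → r ≤ 12))
So before the loop: (4*r ≥ 4 → (((2*y < 7 ↔ r = 12) → ((y ≠ 2 ∨ 2*y > 1) ∧ (¬(4*r ≥ 4)) ∧ (2*y ≠ 7*r + 13 → r ≤ 12))) ∧ ((¬(2*y < 7 ↔ r = 12)) → (∀y_1. ((¬(4*r ≥ 4)) ∧ (6*y_1 ≠ 7*r + 17 → r ≤ 12)))))) ∧ ((¬(4*r ≥ 4)) → (2*y ≠ 7*r + 13 → r ≤ 12))
Before skip: (4*r ≥ 4 → (((2*y < 7 ↔ r = 12) → ((y ≠ 2 ∨ 2*y > 1) ∧ (¬(4*r ≥ 4)) ∧ (2*y ≠ 7*r + 13 → r ≤ 12))) ∧ ((¬(2*y < 7 ↔ r = 12)) → (∀y_1. ((¬(4*r ≥ 4)) ∧ (6*y_1 ≠ 7*r + 17 → r ≤ 12)))))) ∧ ((¬(4*r ≥ 4)) → (2*y ≠ 7*r + 13 → r ≤ 12))
Answer: WP = (4*r ≥ 4 → (((2*y < 7 ↔ r = 12) → ((y ≠ 2 ∨ 2*y > 1) ∧ (¬(4*r ≥ 4)) ∧ (2*y ≠ 7*r + 13 → r ≤ 12))) ∧ ((¬(2*y < 7 ↔ r = 12)) → (∀y_1. ((¬(4*r ≥ 4)) ∧ (6*y_1 ≠ 7*r + 17 → r ≤ 12)))))) ∧ ((¬(4*r ≥ 4)) → (2*y ≠ 7*r + 13 → r ≤ 12))


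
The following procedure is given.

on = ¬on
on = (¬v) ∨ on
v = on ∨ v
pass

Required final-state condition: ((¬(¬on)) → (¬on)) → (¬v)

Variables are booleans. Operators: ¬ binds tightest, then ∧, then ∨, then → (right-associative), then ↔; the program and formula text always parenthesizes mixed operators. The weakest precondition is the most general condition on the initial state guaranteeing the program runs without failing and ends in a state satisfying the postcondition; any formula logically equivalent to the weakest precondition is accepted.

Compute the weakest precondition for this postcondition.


Working backward. After the program, the postcondition ((¬(¬on)) → (¬on)) → (¬v) must hold; in canonical form it is (on → (¬on)) → (¬v).
Before skip: (on → (¬on)) → (¬v)
Before v := on ∨ v: (on → (¬on)) → (¬(on ∨ v))
Before on := (¬v) ∨ on: ¬(((¬v) ∨ on) → (¬((¬v) ∨ on)))
Before on := ¬on: ¬(((¬v) ∨ (¬on)) → (¬((¬v) ∨ (¬on))))
Answer: WP = ¬(((¬v) ∨ (¬on)) → (¬((¬v) ∨ (¬on))))


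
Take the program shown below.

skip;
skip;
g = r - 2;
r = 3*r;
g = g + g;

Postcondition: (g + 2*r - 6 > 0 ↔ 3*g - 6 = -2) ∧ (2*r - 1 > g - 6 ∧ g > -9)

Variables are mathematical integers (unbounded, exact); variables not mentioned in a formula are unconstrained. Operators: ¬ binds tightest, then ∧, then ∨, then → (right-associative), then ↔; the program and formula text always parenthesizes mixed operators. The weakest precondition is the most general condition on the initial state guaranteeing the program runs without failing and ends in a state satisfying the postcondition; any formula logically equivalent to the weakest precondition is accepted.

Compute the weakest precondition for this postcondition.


Working backward. After the program, the postcondition (g + 2*r - 6 > 0 ↔ 3*g - 6 = -2) ∧ (2*r - 1 > g - 6 ∧ g > -9) must hold; in canonical form it is (g + 2*r > 6 ↔ 3*g = 4) ∧ 2*r > g - 5 ∧ g > -9.
Before g := g + g: (2*g + 2*r > 6 ↔ 6*g = 4) ∧ 2*r > 2*g - 5 ∧ 2*g > -9
Before r := 3*r: (2*g + 6*r > 6 ↔ 6*g = 4) ∧ 6*r > 2*g - 5 ∧ 2*g > -9
Before g := r - 2: (8*r > 10 ↔ 6*r = 16) ∧ 4*r > -9 ∧ 2*r > -5
Before skip: (8*r > 10 ↔ 6*r = 16) ∧ 4*r > -9 ∧ 2*r > -5
Before skip: (8*r > 10 ↔ 6*r = 16) ∧ 4*r > -9 ∧ 2*r > -5
Answer: WP = (8*r > 10 ↔ 6*r = 16) ∧ 4*r > -9 ∧ 2*r > -5


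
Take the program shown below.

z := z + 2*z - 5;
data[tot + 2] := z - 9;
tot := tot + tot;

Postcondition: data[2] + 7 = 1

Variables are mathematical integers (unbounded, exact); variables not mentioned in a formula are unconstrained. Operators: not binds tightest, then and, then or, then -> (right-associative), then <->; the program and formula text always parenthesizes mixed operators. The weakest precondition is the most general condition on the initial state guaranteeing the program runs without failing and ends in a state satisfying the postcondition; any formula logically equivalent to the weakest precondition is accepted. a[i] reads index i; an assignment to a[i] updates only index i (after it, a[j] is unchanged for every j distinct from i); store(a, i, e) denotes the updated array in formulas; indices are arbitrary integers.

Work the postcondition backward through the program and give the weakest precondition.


Working backward. After the program, the postcondition data[2] + 7 = 1 must hold; in canonical form it is data[2] = -6.
Before tot := tot + tot: data[2] = -6
Before data[tot + 2] := z - 9: store(data, tot + 2, z - 9)[2] = -6
Before z := z + 2*z - 5: store(data, tot + 2, 3*z - 14)[2] = -6
Answer: WP = store(data, tot + 2, 3*z - 14)[2] = -6


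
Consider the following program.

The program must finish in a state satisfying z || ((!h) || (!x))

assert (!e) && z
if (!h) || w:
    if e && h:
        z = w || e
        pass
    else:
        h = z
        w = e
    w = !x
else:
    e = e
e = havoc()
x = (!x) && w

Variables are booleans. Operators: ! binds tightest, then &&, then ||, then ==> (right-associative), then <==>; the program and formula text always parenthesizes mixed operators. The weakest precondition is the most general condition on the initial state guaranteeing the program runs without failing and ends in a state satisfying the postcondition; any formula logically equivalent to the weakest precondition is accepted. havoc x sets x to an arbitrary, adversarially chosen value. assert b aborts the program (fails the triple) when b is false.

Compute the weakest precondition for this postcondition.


Working backward. After the program, the postcondition z || ((!h) || (!x)) must hold; in canonical form it is z || (!h) || (!x).
Before x := (!x) && w: z || (!h) || (!((!x) && w))
Before havoc e: z || (!h) || (!((!x) && w))
Then branch requires (e && h) ==> (w || e || (!h) || x); else branch requires z || (!h) || (!((!x) && w)).
Before the if: (((!h) || w) ==> ((e && h) ==> (w || e || (!h) || x))) && ((!((!h) || w)) ==> (z || (!h) || (!((!x) && w))))
Before assert (!e) && z: (!e) && z && (((!h) || w) ==> ((e && h) ==> (w || e || (!h) || x))) && ((!((!h) || w)) ==> (z || (!h) || (!((!x) && w))))
Answer: WP = (!e) && z && (((!h) || w) ==> ((e && h) ==> (w || e || (!h) || x))) && ((!((!h) || w)) ==> (z || (!h) || (!((!x) && w))))


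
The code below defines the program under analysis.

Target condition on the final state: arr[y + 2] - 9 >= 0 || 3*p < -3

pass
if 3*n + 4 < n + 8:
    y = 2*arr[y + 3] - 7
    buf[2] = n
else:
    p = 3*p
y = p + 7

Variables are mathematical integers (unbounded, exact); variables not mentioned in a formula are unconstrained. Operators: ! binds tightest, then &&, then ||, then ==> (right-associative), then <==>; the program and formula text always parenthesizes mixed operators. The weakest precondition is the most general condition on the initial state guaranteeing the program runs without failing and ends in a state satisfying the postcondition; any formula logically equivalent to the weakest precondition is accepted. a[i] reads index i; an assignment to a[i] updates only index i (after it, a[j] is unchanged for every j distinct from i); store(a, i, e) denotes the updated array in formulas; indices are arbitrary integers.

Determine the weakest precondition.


Working backward. After the program, the postcondition arr[y + 2] - 9 >= 0 || 3*p < -3 must hold; in canonical form it is arr[y + 2] >= 9 || 3*p < -3.
Before y := p + 7: arr[p + 9] >= 9 || 3*p < -3
Then branch requires arr[p + 9] >= 9 || 3*p < -3; else branch requires arr[3*p + 9] >= 9 || 9*p < -3.
Before the if: (2*n < 4 ==> (arr[p + 9] >= 9 || 3*p < -3)) && ((!(2*n < 4)) ==> (arr[3*p + 9] >= 9 || 9*p < -3))
Before skip: (2*n < 4 ==> (arr[p + 9] >= 9 || 3*p < -3)) && ((!(2*n < 4)) ==> (arr[3*p + 9] >= 9 || 9*p < -3))
Answer: WP = (2*n < 4 ==> (arr[p + 9] >= 9 || 3*p < -3)) && ((!(2*n < 4)) ==> (arr[3*p + 9] >= 9 || 9*p < -3))


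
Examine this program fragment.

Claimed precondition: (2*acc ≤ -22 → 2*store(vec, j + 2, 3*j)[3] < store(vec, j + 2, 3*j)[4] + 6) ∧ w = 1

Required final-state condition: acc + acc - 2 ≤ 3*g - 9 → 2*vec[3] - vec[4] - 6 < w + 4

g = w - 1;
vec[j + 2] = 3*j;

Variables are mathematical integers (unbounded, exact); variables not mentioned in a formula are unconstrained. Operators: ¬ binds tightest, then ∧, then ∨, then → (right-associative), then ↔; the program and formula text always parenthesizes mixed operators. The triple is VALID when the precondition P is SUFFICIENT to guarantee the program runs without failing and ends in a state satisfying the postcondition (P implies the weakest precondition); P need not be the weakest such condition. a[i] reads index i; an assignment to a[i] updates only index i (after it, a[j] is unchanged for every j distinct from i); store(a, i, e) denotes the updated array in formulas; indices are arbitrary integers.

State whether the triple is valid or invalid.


Working backward. After the program, the postcondition acc + acc - 2 ≤ 3*g - 9 → 2*vec[3] - vec[4] - 6 < w + 4 must hold; in canonical form it is 2*acc ≤ 3*g - 7 → 2*vec[3] < vec[4] + w + 10.
Before vec[j + 2] := 3*j: 2*acc ≤ 3*g - 7 → 2*store(vec, j + 2, 3*j)[3] < store(vec, j + 2, 3*j)[4] + w + 10
Before g := w - 1: 2*acc ≤ 3*w - 10 → 2*store(vec, j + 2, 3*j)[3] < store(vec, j + 2, 3*j)[4] + w + 10
The weakest precondition is 2*acc ≤ 3*w - 10 → 2*store(vec, j + 2, 3*j)[3] < store(vec, j + 2, 3*j)[4] + w + 10.
Check whether (2*acc ≤ -22 → 2*store(vec, j + 2, 3*j)[3] < store(vec, j + 2, 3*j)[4] + 6) ∧ w = 1 implies it.
Countermodel: at the initial state acc = -4, j = 0, vec = {[2] = 5, [3] = 6516, [4] = 13021, elsewhere 5}, w = 1, the precondition holds but the weakest precondition fails.
Answer: invalid
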